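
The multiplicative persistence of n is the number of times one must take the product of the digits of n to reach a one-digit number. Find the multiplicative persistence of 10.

1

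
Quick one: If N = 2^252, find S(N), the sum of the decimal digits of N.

2^252 = 7237005577332262213973186563042994240829374041602535252466099000494570602496
Sum of its 76 digits: 307.

307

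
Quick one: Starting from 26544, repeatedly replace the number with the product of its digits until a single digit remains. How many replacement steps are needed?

2

26544 → 960 → 0 (2 steps)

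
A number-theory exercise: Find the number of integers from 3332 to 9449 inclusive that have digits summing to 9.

The integers in [3332, 9449] that have digits summing to 9: 3402, 3411, 3420, 3501, 3510, 3600, …, 8100, 9000.
62 qualify.

62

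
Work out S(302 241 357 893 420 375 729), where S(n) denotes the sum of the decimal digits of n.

86

3+0+2+2+4+1+3+5+7+8+9+3+4+2+0+3+7+5+7+2+9 = 86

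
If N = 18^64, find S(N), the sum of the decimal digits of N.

387

18^64 = 217490517487340961382742893166950969620647214876916403331613367885781133978238976
Sum of its 81 digits: 387.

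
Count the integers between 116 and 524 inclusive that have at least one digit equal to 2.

162

The integers in [116, 524] that have at least one digit equal to 2: 120, 121, 122, 123, 124, 125, …, 523, 524.
162 qualify.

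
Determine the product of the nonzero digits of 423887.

4×2×3×8×8×7 = 10752

10752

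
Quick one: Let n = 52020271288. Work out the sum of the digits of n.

37

5+2+0+2+0+2+7+1+2+8+8 = 37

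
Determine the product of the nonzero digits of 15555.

1×5×5×5×5 = 625

625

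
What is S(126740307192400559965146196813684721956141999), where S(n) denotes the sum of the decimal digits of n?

205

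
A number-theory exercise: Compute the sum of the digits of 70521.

7+0+5+2+1 = 15

15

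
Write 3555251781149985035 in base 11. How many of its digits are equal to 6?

1

3555251781149985035 in base 11 is 70410A867111473799.
The digit 6 appears 1 time.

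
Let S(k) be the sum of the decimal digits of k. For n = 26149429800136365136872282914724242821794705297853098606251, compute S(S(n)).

First digit sum: 257.
2+5+7 = 14.

14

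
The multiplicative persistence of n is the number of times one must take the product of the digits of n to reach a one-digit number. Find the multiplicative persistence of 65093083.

65093083 → 0 (1 step)

1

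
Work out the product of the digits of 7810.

7×8×1×0 = 0

0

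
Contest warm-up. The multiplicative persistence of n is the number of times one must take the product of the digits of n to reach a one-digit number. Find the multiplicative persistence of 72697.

3

72697 → 5292 → 180 → 0 (3 steps)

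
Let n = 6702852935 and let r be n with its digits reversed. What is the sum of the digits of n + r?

31

Reversal of 6702852935 is 5392582076; 6702852935 + 5392582076 = 12095435011.
Digit sum of 12095435011: 1+2+0+9+5+4+3+5+0+1+1 = 31.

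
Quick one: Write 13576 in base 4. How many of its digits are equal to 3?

1

13576 in base 4 is 3110020.
The digit 3 appears 1 time.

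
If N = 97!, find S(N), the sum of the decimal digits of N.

648

97! = 96192759682482119853328425949563698712343813919172976158104477319333745612481875498805879175589072651261284189679678167647067832320000000000000000000000
Sum of its 152 digits: 648.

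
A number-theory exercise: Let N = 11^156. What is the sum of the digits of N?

784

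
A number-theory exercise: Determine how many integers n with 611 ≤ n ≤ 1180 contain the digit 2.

111

The integers in [611, 1180] that contain the digit 2: 612, 620, 621, 622, 623, 624, …, 1162, 1172.
111 qualify.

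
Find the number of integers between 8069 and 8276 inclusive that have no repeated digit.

The integers in [8069, 8276] that have no repeated digit: 8069, 8071, 8072, 8073, 8074, 8075, …, 8275, 8276.
119 qualify.

119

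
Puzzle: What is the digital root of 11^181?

2

The digital root of n equals n mod 9 (or 9 when 9 | n), so we need 11^181 mod 9.
11^181 ≡ 2 (mod 9), so the digital root is 2.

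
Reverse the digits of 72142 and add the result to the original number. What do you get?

96269

Reverse of 72142 is 24127.
72142 + 24127 = 96269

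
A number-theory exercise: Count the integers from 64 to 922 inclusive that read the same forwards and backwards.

The integers in [64, 922] that read the same forwards and backwards: 66, 77, 88, 99, 101, 111, …, 909, 919.
86 qualify.

86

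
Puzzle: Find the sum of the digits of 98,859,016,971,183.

75

9+8+8+5+9+0+1+6+9+7+1+1+8+3 = 75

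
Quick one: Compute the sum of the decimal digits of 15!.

15! = 1307674368000
Sum of its 13 digits: 45.

45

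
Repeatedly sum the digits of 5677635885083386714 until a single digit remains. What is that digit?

1

5+6+7+7+6+3+5+8+8+5+0+8+3+3+8+6+7+1+4 = 100
1+0+0 = 1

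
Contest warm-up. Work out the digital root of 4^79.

4

The digital root of n equals n mod 9 (or 9 when 9 | n), so we need 4^79 mod 9.
4^79 ≡ 4 (mod 9), so the digital root is 4.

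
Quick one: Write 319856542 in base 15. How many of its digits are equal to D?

1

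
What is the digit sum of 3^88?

198

3^88 = 969773729787523602876821942164080815560161
Sum of its 42 digits: 198.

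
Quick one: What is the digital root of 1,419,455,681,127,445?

4

1+4+1+9+4+5+5+6+8+1+1+2+7+4+4+5 = 67
6+7 = 13
1+3 = 4
(Equivalently, 1,419,455,681,127,445 mod 9 = 4.)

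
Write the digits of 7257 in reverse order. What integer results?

7527

Reversing 7257 gives 7527.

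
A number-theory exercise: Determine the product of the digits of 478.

4×7×8 = 224

224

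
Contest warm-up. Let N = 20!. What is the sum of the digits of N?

54

20! = 2432902008176640000
Sum of its 19 digits: 54.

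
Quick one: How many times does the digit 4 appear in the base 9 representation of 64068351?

64068351 in base 9 is 143500226.
The digit 4 appears 1 time.

1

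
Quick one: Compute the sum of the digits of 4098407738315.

4+0+9+8+4+0+7+7+3+8+3+1+5 = 59

59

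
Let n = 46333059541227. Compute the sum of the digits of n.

4+6+3+3+3+0+5+9+5+4+1+2+2+7 = 54

54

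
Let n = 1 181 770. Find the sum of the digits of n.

1+1+8+1+7+7+0 = 25

25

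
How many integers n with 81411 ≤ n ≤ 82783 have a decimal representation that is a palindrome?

The integers in [81411, 82783] that have a decimal representation that is a palindrome: 81418, 81518, 81618, 81718, 81818, 81918, …, 82628, 82728.
14 qualify.

14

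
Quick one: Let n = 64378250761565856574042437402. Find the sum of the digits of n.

126

6+4+3+7+8+2+5+0+7+6+1+5+6+5+8+5+6+5+7+4+0+4+2+4+3+7+4+0+2 = 126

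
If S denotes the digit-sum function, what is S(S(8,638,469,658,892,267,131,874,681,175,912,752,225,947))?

6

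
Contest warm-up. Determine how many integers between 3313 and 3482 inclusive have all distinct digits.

The integers in [3313, 3482] that have all distinct digits: 3401, 3402, 3405, 3406, 3407, 3408, …, 3481, 3482.
45 qualify.

45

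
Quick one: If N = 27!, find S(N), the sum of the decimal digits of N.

108

27! = 10888869450418352160768000000
Sum of its 29 digits: 108.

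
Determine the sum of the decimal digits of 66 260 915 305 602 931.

6+6+2+6+0+9+1+5+3+0+5+6+0+2+9+3+1 = 64

64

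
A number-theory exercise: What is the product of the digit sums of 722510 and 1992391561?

782

S(722510) = 7+2+2+5+1+0 = 17.
S(1992391561) = 1+9+9+2+3+9+1+5+6+1 = 46.
17 · 46 = 782.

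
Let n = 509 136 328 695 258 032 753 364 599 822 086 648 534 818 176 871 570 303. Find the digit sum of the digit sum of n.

15

First digit sum: 249.
2+4+9 = 15.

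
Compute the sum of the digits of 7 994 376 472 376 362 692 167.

7+9+9+4+3+7+6+4+7+2+3+7+6+3+6+2+6+9+2+1+6+7 = 116

116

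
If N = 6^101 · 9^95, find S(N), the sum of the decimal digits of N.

711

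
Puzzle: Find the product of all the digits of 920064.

9×2×0×0×6×4 = 0

0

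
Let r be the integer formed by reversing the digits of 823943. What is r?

Reversing 823943 gives 349328.

349328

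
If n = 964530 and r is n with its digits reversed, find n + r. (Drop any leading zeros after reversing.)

999999

Reverse of 964530 is 35469.
964530 + 35469 = 999999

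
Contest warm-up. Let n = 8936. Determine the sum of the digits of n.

8+9+3+6 = 26

26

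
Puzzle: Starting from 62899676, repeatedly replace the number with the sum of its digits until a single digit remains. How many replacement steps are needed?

2

62899676 → 53 → 8 (2 steps)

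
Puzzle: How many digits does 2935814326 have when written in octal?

11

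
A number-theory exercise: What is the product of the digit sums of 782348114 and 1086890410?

1406

S(782348114) = 7+8+2+3+4+8+1+1+4 = 38.
S(1086890410) = 1+0+8+6+8+9+0+4+1+0 = 37.
38 · 37 = 1406.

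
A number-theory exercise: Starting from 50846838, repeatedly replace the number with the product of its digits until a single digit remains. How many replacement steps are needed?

50846838 → 0 (1 step)

1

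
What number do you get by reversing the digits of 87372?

Reversing 87372 gives 27378.

27378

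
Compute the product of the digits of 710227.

0

7×1×0×2×2×7 = 0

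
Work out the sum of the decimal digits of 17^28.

145

17^28 = 28351092476867700887730107366063041
Sum of its 35 digits: 145.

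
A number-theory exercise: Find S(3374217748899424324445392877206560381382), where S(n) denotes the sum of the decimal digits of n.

184

3+3+7+4+2+1+7+7+4+8+8+9+9+4+2+4+3+2+4+4+4+5+3+9+2+8+7+7+2+0+6+5+6+0+3+8+1+3+8+2 = 184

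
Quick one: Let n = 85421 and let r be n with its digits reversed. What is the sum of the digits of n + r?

Reversal of 85421 is 12458; 85421 + 12458 = 97879.
Digit sum of 97879: 9+7+8+7+9 = 40.

40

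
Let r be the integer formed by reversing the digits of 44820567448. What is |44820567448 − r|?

39655935396

Reverse of 44820567448 is 84476502844.
|44820567448 − 84476502844| = 39655935396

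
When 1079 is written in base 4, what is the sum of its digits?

1079 in base 4 is 100313.
Digit sum: 1+0+0+3+1+3 = 8.

8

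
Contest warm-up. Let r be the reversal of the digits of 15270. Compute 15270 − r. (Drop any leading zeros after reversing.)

8019

Reverse of 15270 is 7251.
15270 − 7251 = 8019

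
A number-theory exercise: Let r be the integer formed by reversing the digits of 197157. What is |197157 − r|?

554634

Reverse of 197157 is 751791.
|197157 − 751791| = 554634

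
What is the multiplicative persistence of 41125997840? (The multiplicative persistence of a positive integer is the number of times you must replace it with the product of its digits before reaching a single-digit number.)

1

41125997840 → 0 (1 step)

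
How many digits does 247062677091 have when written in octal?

13

247062677091 in base 8 is 3460605243143, which has 13 digits.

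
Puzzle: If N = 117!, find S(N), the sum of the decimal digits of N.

738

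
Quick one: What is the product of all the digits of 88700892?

0

8×8×7×0×0×8×9×2 = 0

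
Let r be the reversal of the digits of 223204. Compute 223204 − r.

Reverse of 223204 is 402322.
223204 − 402322 = -179118

-179118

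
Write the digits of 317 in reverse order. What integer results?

Reversing 317 gives 713.

713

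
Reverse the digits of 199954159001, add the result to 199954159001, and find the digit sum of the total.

Reversal of 199954159001 is 100951459991; 199954159001 + 100951459991 = 300905618992.
Digit sum of 300905618992: 3+0+0+9+0+5+6+1+8+9+9+2 = 52.

52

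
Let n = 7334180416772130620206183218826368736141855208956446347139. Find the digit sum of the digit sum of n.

6

First digit sum: 240.
2+4+0 = 6.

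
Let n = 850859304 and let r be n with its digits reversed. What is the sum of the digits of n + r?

Reversal of 850859304 is 403958058; 850859304 + 403958058 = 1254817362.
Digit sum of 1254817362: 1+2+5+4+8+1+7+3+6+2 = 39.

39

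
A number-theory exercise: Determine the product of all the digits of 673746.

6×7×3×7×4×6 = 21168

21168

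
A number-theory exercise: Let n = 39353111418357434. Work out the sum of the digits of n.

65

3+9+3+5+3+1+1+1+4+1+8+3+5+7+4+3+4 = 65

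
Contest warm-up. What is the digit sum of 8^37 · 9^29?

261

8^37 · 9^29 = 12228193219003208634941908375863823904327075477497131483267072
Sum of its 62 digits: 261.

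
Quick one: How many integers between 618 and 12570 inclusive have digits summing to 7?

The integers in [618, 12570] that have digits summing to 7: 700, 1006, 1015, 1024, 1033, 1042, …, 12310, 12400.
149 qualify.

149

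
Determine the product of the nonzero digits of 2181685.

2×1×8×1×6×8×5 = 3840

3840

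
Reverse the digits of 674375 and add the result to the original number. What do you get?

1247851

Reverse of 674375 is 573476.
674375 + 573476 = 1247851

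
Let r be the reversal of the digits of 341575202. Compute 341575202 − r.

Reverse of 341575202 is 202575143.
341575202 − 202575143 = 139000059

139000059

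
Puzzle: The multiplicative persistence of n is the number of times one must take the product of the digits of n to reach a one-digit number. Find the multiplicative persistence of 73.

2

73 → 21 → 2 (2 steps)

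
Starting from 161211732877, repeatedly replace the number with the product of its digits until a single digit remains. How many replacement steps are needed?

161211732877 → 197568 → 15120 → 0 (3 steps)

3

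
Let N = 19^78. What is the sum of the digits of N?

19^78 = 5530709837851818935985098926648662357728660588336035659633359363610638296057696191939038924612591641
Sum of its 100 digits: 496.

496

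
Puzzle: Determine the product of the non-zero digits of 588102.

640

5×8×8×1×2 = 640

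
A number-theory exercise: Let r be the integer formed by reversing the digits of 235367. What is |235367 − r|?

Reverse of 235367 is 763532.
|235367 − 763532| = 528165

528165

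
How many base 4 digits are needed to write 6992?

7

6992 in base 4 is 1231100, which has 7 digits.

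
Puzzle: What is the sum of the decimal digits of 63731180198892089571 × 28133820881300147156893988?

183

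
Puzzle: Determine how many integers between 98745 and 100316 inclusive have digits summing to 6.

17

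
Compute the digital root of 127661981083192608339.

3

1+2+7+6+6+1+9+8+1+0+8+3+1+9+2+6+0+8+3+3+9 = 93
9+3 = 12
1+2 = 3
(Equivalently, 127661981083192608339 mod 9 = 3.)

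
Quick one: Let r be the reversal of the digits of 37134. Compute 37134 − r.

-6039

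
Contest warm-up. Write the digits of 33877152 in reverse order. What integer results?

Reversing 33877152 gives 25177833.

25177833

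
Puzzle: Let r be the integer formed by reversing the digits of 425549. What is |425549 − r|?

Reverse of 425549 is 945524.
|425549 − 945524| = 519975

519975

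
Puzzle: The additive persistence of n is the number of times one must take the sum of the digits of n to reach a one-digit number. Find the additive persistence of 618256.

618256 → 28 → 10 → 1 (3 steps)

3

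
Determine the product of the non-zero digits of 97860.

3024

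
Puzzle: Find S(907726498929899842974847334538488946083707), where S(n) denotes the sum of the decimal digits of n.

9+0+7+7+2+6+4+9+8+9+2+9+8+9+9+8+4+2+9+7+4+8+4+7+3+3+4+5+3+8+4+8+8+9+4+6+0+8+3+7+0+7 = 241

241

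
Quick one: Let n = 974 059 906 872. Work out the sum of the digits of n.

9+7+4+0+5+9+9+0+6+8+7+2 = 66

66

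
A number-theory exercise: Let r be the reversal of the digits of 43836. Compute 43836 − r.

Reverse of 43836 is 63834.
43836 − 63834 = -19998

-19998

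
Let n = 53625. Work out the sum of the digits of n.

5+3+6+2+5 = 21

21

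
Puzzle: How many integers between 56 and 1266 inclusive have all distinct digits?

776

The integers in [56, 1266] that have all distinct digits: 56, 57, 58, 59, 60, 61, …, 1264, 1265.
776 qualify.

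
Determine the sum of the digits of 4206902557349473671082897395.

135

4+2+0+6+9+0+2+5+5+7+3+4+9+4+7+3+6+7+1+0+8+2+8+9+7+3+9+5 = 135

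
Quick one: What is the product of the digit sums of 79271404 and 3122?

272

S(79271404) = 7+9+2+7+1+4+0+4 = 34.
S(3122) = 3+1+2+2 = 8.
34 · 8 = 272.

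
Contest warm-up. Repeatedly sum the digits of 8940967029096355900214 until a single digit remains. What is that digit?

8

8+9+4+0+9+6+7+0+2+9+0+9+6+3+5+5+9+0+0+2+1+4 = 98
9+8 = 17
1+7 = 8
(Equivalently, 8940967029096355900214 mod 9 = 8.)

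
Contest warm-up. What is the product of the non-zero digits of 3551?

75

3×5×5×1 = 75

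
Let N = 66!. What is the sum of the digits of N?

66! = 544344939077443064003729240247842752644293064388798874532860126869671081148416000000000000000
Sum of its 93 digits: 351.

351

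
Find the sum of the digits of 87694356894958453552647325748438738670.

8+7+6+9+4+3+5+6+8+9+4+9+5+8+4+5+3+5+5+2+6+4+7+3+2+5+7+4+8+4+3+8+7+3+8+6+7+0 = 207

207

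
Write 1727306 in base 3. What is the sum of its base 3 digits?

14

1727306 in base 3 is 10020202102022.
Digit sum: 1+0+0+2+0+2+0+2+1+0+2+0+2+2 = 14.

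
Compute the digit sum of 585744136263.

54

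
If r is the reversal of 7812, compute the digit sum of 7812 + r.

36

Reversal of 7812 is 2187; 7812 + 2187 = 9999.
Digit sum of 9999: 9+9+9+9 = 36.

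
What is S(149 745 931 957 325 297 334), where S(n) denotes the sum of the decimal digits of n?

102

1+4+9+7+4+5+9+3+1+9+5+7+3+2+5+2+9+7+3+3+4 = 102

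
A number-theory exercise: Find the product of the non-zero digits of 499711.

2268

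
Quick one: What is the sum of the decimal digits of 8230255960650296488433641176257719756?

172

8+2+3+0+2+5+5+9+6+0+6+5+0+2+9+6+4+8+8+4+3+3+6+4+1+1+7+6+2+5+7+7+1+9+7+5+6 = 172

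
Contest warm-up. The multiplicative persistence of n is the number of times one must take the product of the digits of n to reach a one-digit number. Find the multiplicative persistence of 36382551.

36382551 → 21600 → 0 (2 steps)

2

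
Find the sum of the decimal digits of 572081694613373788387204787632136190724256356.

205

5+7+2+0+8+1+6+9+4+6+1+3+3+7+3+7+8+8+3+8+7+2+0+4+7+8+7+6+3+2+1+3+6+1+9+0+7+2+4+2+5+6+3+5+6 = 205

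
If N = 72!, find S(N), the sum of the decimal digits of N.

72! = 61234458376886086861524070385274672740778091784697328983823014963978384987221689274204160000000000000000
Sum of its 104 digits: 432.

432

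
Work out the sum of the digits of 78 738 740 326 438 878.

93

7+8+7+3+8+7+4+0+3+2+6+4+3+8+8+7+8 = 93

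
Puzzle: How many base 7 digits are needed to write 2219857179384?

15

2219857179384 in base 7 is 316244062460235, which has 15 digits.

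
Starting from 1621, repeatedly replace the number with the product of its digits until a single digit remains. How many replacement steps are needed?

2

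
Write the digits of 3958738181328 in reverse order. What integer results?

Reversing 3958738181328 gives 8231818378593.

8231818378593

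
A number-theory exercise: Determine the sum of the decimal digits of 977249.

38

9+7+7+2+4+9 = 38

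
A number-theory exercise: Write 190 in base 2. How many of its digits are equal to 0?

190 in base 2 is 10111110.
The digit 0 appears 2 times.

2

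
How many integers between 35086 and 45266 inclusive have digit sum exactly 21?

The integers in [35086, 45266] that have digit sum exactly 21: 35094, 35139, 35148, 35157, 35166, 35175, …, 45255, 45264.
706 qualify.

706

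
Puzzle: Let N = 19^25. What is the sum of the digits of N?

163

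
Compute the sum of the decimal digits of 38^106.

38^106 = 286458188612479265556694224149720897259718884415568967504216027654417636419449140651403242750883056254908674533564955819962671600225330240884877131671856118140327952384
Sum of its 168 digits: 763.

763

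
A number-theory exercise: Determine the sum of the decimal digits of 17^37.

197

17^37 = 3362095853201812742282475234995233875224247377
Sum of its 46 digits: 197.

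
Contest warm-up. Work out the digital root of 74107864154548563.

6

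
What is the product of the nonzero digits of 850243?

8×5×2×4×3 = 960

960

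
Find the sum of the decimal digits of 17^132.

703

17^132 = 2625775682230227256591138703384510714221543388544059587876505133347642477252019728910975721702964077825426123244307077258044804502593094758305899213484429663735361
Sum of its 163 digits: 703.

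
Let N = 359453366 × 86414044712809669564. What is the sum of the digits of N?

359453366 × 86414044712809669564 = 31061819241693939042127552424
Sum of its 29 digits: 113.

113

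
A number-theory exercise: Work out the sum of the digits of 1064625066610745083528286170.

1+0+6+4+6+2+5+0+6+6+6+1+0+7+4+5+0+8+3+5+2+8+2+8+6+1+7+0 = 109

109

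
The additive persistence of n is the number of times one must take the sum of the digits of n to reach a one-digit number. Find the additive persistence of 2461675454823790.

3

2461675454823790 → 73 → 10 → 1 (3 steps)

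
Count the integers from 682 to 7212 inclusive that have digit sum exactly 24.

The integers in [682, 7212] that have digit sum exactly 24: 699, 789, 798, 879, 888, 897, …, 7188, 7197.
215 qualify.

215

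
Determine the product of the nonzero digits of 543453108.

5×4×3×4×5×3×1×8 = 28800

28800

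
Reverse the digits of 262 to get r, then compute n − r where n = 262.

0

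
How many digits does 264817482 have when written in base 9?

9

264817482 in base 9 is 613263256, which has 9 digits.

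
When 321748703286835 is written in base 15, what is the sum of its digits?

83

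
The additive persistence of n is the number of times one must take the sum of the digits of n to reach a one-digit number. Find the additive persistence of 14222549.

14222549 → 29 → 11 → 2 (3 steps)

3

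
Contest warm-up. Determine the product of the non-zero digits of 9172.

126

9×1×7×2 = 126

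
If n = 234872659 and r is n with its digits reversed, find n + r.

Reverse of 234872659 is 956278432.
234872659 + 956278432 = 1191151091

1191151091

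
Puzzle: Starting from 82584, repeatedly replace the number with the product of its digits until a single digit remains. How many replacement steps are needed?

2

82584 → 2560 → 0 (2 steps)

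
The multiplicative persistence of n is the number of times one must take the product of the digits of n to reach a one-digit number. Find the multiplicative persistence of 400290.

400290 → 0 (1 step)

1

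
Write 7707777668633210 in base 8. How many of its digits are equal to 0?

7707777668633210 in base 8 is 333042732574451172.
The digit 0 appears 1 time.

1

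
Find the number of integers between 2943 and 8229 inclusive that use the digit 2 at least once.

The integers in [2943, 8229] that use the digit 2 at least once: 2943, 2944, 2945, 2946, 2947, 2948, …, 8228, 8229.
1480 qualify.

1480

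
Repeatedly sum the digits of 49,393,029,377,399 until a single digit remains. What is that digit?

4+9+3+9+3+0+2+9+3+7+7+3+9+9 = 77
7+7 = 14
1+4 = 5

5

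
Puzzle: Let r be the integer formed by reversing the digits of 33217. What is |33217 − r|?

38016

Reverse of 33217 is 71233.
|33217 − 71233| = 38016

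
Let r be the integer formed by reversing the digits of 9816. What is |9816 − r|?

Reverse of 9816 is 6189.
|9816 − 6189| = 3627

3627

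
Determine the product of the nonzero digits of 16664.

1×6×6×6×4 = 864

864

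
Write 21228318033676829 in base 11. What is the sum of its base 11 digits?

89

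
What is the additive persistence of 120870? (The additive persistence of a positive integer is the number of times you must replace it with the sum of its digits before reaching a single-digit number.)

2

120870 → 18 → 9 (2 steps)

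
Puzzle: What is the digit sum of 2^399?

2^399 = 1291124939043454294827959586001505937164852896414611756415329678270323811008420597314822676640068915717951585986373746688
Sum of its 121 digits: 557.

557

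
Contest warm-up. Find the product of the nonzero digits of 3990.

243

3×9×9 = 243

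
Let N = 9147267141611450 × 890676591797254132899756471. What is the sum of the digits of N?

204

9147267141611450 × 890676591797254132899756471 = 8147256721949497065954820453641975505192950
Sum of its 43 digits: 204.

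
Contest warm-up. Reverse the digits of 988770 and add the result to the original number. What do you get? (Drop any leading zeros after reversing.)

Reverse of 988770 is 77889.
988770 + 77889 = 1066659

1066659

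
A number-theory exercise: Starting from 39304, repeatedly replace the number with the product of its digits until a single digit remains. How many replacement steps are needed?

39304 → 0 (1 step)

1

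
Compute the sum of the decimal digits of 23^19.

23^19 = 74615470927590710561908487
Sum of its 26 digits: 122.

122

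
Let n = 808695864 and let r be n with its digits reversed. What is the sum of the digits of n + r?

Reversal of 808695864 is 468596808; 808695864 + 468596808 = 1277292672.
Digit sum of 1277292672: 1+2+7+7+2+9+2+6+7+2 = 45.

45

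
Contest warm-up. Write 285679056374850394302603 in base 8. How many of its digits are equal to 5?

4

285679056374850394302603 in base 8 is 74375305232506520630124213.
The digit 5 appears 4 times.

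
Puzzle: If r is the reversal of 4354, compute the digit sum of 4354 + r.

32

Reversal of 4354 is 4534; 4354 + 4534 = 8888.
Digit sum of 8888: 8+8+8+8 = 32.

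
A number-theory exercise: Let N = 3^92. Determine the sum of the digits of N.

171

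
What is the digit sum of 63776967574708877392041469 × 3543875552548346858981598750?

249

63776967574708877392041469 × 3543875552548346858981598750 = 226017636203679423951984166192023827393785567918563750
Sum of its 54 digits: 249.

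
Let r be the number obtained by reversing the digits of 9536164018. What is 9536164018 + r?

17640780377

Reverse of 9536164018 is 8104616359.
9536164018 + 8104616359 = 17640780377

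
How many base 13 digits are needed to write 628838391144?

11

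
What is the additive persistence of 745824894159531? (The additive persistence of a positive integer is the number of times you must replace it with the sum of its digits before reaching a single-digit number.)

3

745824894159531 → 75 → 12 → 3 (3 steps)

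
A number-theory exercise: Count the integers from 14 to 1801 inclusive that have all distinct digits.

The integers in [14, 1801] that have all distinct digits: 14, 15, 16, 17, 18, 19, …, 1796, 1798.
1118 qualify.

1118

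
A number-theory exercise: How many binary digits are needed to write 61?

6

61 in base 2 is 111101, which has 6 digits.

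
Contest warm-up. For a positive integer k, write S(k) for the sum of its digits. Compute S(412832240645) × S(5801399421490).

2255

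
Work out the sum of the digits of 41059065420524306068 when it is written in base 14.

41059065420524306068 in base 14 is 14BD03761A43586364.
Digit sum: 1+4+11+13+0+3+7+6+1+10+4+3+5+8+6+3+6+4 = 95.

95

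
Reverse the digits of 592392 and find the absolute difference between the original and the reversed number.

Reverse of 592392 is 293295.
|592392 − 293295| = 299097

299097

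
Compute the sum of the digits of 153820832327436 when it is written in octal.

153820832327436 in base 8 is 4276306404363414.
Digit sum: 4+2+7+6+3+0+6+4+0+4+3+6+3+4+1+4 = 57.

57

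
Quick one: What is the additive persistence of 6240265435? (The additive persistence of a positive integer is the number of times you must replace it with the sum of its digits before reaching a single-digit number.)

6240265435 → 37 → 10 → 1 (3 steps)

3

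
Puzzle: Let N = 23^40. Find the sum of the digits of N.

238

23^40 = 2945190837423705167875564697729320458241471826430830401
Sum of its 55 digits: 238.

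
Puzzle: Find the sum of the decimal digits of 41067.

4+1+0+6+7 = 18

18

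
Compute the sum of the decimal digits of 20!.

54

20! = 2432902008176640000
Sum of its 19 digits: 54.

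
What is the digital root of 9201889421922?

3

9+2+0+1+8+8+9+4+2+1+9+2+2 = 57
5+7 = 12
1+2 = 3
(Equivalently, 9201889421922 mod 9 = 3.)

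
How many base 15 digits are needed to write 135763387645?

10

135763387645 in base 15 is 37E8D0DDEA, which has 10 digits.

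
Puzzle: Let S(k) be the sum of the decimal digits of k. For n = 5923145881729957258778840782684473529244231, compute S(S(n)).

First digit sum: 215.
2+1+5 = 8.

8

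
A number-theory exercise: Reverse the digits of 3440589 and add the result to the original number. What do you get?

13291032

Reverse of 3440589 is 9850443.
3440589 + 9850443 = 13291032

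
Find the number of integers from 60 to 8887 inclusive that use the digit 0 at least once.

2323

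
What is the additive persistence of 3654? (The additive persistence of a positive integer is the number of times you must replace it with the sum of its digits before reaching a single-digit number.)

2

3654 → 18 → 9 (2 steps)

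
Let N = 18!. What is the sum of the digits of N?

18! = 6402373705728000
Sum of its 16 digits: 54.

54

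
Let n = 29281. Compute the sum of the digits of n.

2+9+2+8+1 = 22

22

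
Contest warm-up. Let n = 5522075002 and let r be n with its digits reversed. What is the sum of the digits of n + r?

56

Reversal of 5522075002 is 2005702255; 5522075002 + 2005702255 = 7527777257.
Digit sum of 7527777257: 7+5+2+7+7+7+7+2+5+7 = 56.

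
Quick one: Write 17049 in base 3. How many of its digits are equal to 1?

17049 in base 3 is 212101110.
The digit 1 appears 5 times.

5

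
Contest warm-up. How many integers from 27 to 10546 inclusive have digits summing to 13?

528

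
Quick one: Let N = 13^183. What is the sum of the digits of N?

946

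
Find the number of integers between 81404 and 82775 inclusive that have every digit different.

The integers in [81404, 82775] that have every digit different: 81405, 81406, 81407, 81409, 81420, 81423, …, 82765, 82769.
496 qualify.

496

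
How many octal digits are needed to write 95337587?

95337587 in base 8 is 553536163, which has 9 digits.

9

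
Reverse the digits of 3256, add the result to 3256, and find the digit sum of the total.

32

Reversal of 3256 is 6523; 3256 + 6523 = 9779.
Digit sum of 9779: 9+7+7+9 = 32.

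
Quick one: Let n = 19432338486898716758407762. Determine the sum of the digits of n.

1+9+4+3+2+3+3+8+4+8+6+8+9+8+7+1+6+7+5+8+4+0+7+7+6+2 = 136

136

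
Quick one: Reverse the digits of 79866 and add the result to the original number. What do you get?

Reverse of 79866 is 66897.
79866 + 66897 = 146763

146763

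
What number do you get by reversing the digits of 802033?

Reversing 802033 gives 330208.

330208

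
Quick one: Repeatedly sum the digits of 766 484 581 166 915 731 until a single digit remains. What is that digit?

7+6+6+4+8+4+5+8+1+1+6+6+9+1+5+7+3+1 = 88
8+8 = 16
1+6 = 7

7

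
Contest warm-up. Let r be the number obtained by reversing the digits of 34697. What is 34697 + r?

114340

Reverse of 34697 is 79643.
34697 + 79643 = 114340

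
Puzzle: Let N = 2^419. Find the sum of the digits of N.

572

2^419 = 1353842624082429130653522550851115089568572790710847937094960732721983060451965636249987502980536903367866802227247837807116288
Sum of its 127 digits: 572.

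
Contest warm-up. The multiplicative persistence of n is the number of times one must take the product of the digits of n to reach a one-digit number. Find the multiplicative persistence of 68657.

68657 → 10080 → 0 (2 steps)

2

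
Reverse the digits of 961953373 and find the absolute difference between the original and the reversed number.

588594204

Reverse of 961953373 is 373359169.
|961953373 − 373359169| = 588594204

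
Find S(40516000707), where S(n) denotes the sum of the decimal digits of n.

4+0+5+1+6+0+0+0+7+0+7 = 30

30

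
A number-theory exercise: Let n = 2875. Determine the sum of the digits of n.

2+8+7+5 = 22

22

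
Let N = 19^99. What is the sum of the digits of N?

541

19^99 = 3950085484118525497024052097529573238897049443942607252543835470215867415609371393307890303310063934009000876624970111349493579
Sum of its 127 digits: 541.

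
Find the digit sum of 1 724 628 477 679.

70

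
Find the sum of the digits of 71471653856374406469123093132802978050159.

174

7+1+4+7+1+6+5+3+8+5+6+3+7+4+4+0+6+4+6+9+1+2+3+0+9+3+1+3+2+8+0+2+9+7+8+0+5+0+1+5+9 = 174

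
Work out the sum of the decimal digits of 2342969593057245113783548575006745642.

166

2+3+4+2+9+6+9+5+9+3+0+5+7+2+4+5+1+1+3+7+8+3+5+4+8+5+7+5+0+0+6+7+4+5+6+4+2 = 166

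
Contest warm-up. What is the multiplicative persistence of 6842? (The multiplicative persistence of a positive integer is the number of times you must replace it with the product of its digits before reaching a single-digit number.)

6842 → 384 → 96 → 54 → 20 → 0 (5 steps)

5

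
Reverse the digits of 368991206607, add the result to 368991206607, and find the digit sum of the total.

Reversal of 368991206607 is 706602199863; 368991206607 + 706602199863 = 1075593406470.
Digit sum of 1075593406470: 1+0+7+5+5+9+3+4+0+6+4+7+0 = 51.

51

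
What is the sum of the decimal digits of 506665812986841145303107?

5+0+6+6+6+5+8+1+2+9+8+6+8+4+1+1+4+5+3+0+3+1+0+7 = 99

99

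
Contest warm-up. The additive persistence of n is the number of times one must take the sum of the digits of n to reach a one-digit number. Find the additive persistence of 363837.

363837 → 30 → 3 (2 steps)

2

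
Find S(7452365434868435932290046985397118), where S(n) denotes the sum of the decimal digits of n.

163

7+4+5+2+3+6+5+4+3+4+8+6+8+4+3+5+9+3+2+2+9+0+0+4+6+9+8+5+3+9+7+1+1+8 = 163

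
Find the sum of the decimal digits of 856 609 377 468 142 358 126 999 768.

8+5+6+6+0+9+3+7+7+4+6+8+1+4+2+3+5+8+1+2+6+9+9+9+7+6+8 = 149

149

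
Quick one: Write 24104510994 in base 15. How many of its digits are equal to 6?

1

24104510994 in base 15 is 9612874E9.
The digit 6 appears 1 time.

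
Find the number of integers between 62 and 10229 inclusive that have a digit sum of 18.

675

The integers in [62, 10229] that have a digit sum of 18: 99, 189, 198, 279, 288, 297, …, 10188, 10197.
675 qualify.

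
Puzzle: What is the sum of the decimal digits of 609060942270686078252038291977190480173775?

6+0+9+0+6+0+9+4+2+2+7+0+6+8+6+0+7+8+2+5+2+0+3+8+2+9+1+9+7+7+1+9+0+4+8+0+1+7+3+7+7+5 = 187

187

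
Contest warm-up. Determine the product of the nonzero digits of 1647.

168

1×6×4×7 = 168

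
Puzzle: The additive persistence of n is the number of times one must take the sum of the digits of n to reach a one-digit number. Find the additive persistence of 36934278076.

36934278076 → 55 → 10 → 1 (3 steps)

3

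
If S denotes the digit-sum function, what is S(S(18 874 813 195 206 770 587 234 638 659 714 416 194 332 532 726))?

6

First digit sum: 213.
2+1+3 = 6.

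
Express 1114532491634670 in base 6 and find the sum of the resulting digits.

55

1114532491634670 in base 6 is 14550225054105052450.
Digit sum: 1+4+5+5+0+2+2+5+0+5+4+1+0+5+0+5+2+4+5+0 = 55.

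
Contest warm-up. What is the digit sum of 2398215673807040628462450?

102

2+3+9+8+2+1+5+6+7+3+8+0+7+0+4+0+6+2+8+4+6+2+4+5+0 = 102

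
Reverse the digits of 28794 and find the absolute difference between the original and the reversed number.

20988

Reverse of 28794 is 49782.
|28794 − 49782| = 20988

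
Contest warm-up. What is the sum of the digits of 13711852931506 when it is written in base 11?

56

13711852931506 in base 11 is 4407189570254.
Digit sum: 4+4+0+7+1+8+9+5+7+0+2+5+4 = 56.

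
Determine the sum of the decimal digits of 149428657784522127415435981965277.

160

1+4+9+4+2+8+6+5+7+7+8+4+5+2+2+1+2+7+4+1+5+4+3+5+9+8+1+9+6+5+2+7+7 = 160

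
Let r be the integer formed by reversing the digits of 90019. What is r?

Reversing 90019 gives 91009.

91009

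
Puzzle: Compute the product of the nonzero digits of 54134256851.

576000

5×4×1×3×4×2×5×6×8×5×1 = 576000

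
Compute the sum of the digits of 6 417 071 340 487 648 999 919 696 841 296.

6+4+1+7+0+7+1+3+4+0+4+8+7+6+4+8+9+9+9+9+1+9+6+9+6+8+4+1+2+9+6 = 167

167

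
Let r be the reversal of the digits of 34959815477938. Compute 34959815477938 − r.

-49017636418005

Reverse of 34959815477938 is 83977451895943.
34959815477938 − 83977451895943 = -49017636418005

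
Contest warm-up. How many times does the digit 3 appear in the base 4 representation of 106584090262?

2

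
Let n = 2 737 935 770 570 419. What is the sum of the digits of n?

2+7+3+7+9+3+5+7+7+0+5+7+0+4+1+9 = 76

76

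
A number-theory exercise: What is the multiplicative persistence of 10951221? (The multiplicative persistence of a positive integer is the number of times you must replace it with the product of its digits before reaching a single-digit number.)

1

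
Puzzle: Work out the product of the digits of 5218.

5×2×1×8 = 80

80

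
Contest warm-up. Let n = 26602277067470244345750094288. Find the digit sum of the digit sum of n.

First digit sum: 121.
1+2+1 = 4.

4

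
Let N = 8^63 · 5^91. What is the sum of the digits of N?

112

8^63 · 5^91 = 3169126500570573503741758013440000000000000000000000000000000000000000000000000000000000000000000000000000000000000000000
Sum of its 121 digits: 112.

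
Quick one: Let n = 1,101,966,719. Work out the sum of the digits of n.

1+1+0+1+9+6+6+7+1+9 = 41

41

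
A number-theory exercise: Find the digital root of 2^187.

2

The digital root of n equals n mod 9 (or 9 when 9 | n), so we need 2^187 mod 9.
2^187 ≡ 2 (mod 9), so the digital root is 2.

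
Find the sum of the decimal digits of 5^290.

970

5^290 = 50269117084648719903700704819059462584066206847994363546742262959995957808350370370151402332542279191318359772826950435974839486570749121564748951798875785751071799956068986148238764144480228424072265625
Sum of its 203 digits: 970.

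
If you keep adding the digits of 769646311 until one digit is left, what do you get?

7

7+6+9+6+4+6+3+1+1 = 43
4+3 = 7
(Equivalently, 769646311 mod 9 = 7.)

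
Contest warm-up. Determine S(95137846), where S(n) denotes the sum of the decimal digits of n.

9+5+1+3+7+8+4+6 = 43

43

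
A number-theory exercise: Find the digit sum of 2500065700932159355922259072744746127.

147

2+5+0+0+0+6+5+7+0+0+9+3+2+1+5+9+3+5+5+9+2+2+2+5+9+0+7+2+7+4+4+7+4+6+1+2+7 = 147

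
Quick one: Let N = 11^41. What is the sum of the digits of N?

11^41 = 4978518112499354698647829163838661251242411
Sum of its 43 digits: 203.

203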